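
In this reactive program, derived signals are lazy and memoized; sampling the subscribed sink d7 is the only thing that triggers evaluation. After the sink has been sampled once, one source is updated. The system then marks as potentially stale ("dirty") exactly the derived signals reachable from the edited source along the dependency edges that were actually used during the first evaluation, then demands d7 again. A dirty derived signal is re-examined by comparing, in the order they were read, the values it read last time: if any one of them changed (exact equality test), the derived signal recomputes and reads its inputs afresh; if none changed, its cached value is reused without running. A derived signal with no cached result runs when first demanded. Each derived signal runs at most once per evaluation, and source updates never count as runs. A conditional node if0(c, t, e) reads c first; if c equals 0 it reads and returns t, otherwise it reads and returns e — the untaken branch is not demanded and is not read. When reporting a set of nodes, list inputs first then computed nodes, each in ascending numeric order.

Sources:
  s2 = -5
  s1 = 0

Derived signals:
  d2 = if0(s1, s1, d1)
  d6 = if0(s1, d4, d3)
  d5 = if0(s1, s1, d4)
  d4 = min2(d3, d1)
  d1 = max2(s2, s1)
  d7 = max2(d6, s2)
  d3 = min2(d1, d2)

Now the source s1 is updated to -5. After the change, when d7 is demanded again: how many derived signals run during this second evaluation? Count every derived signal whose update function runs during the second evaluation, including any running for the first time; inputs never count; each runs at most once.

5 derived signals run: d1, d2, d3, d6, d7.
Note the branch switch — demand abandons d4, which is never re-examined.

First demand of the output computes:
  d1 = max2(-5, 0) = 0
  d2 = if0(s1=0 -> then branch s1) = 0
  d3 = min2(0, 0) = 0
  d4 = min2(0, 0) = 0
  d6 = if0(s1=0 -> then branch d4) = 0
  d7 = max2(0, -5) = 0

After the edit, cleaning proceeds:
  d1: a read changed (s1 0->-5) — executes, giving -5.
  d2: a read changed (s1 0->-5; s1 0->-5) — executes, giving -5.
  d3: a read changed (d1 0->-5; d2 0->-5) — executes, giving -5.
  d4: stays stale; no demand reaches it after the flip.
  d6: a read changed (s1 0->-5) — executes, giving -5.
  d7: a read changed (d6 0->-5) — executes, giving -5.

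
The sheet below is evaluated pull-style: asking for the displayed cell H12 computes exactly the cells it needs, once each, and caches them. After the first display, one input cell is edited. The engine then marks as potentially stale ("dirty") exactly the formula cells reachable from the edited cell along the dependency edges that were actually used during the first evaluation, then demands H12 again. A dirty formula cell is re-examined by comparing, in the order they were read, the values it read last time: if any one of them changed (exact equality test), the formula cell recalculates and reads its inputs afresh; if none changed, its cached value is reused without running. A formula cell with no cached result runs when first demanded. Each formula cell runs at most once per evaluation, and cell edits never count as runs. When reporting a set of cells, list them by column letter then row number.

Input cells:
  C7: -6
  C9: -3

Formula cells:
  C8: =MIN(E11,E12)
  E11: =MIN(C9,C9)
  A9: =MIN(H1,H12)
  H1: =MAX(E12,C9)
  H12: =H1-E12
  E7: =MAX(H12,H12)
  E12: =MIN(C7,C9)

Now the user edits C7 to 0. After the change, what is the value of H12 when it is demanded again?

Demanding H12 again yields 0.

First demand of the output computes:
  E12 = MIN(-6, -3) = -6
  H1 = MAX(-6, -3) = -3
  H12 = -3 - -6 = 3

After the edit, cleaning proceeds:
  E12: a read changed (C7 -6->0) — executes, giving -3.
  H1: a read changed (E12 -6->-3) — executes, giving -3 — identical to its old value.
  H12: a read changed (E12 -6->-3) — executes, giving 0.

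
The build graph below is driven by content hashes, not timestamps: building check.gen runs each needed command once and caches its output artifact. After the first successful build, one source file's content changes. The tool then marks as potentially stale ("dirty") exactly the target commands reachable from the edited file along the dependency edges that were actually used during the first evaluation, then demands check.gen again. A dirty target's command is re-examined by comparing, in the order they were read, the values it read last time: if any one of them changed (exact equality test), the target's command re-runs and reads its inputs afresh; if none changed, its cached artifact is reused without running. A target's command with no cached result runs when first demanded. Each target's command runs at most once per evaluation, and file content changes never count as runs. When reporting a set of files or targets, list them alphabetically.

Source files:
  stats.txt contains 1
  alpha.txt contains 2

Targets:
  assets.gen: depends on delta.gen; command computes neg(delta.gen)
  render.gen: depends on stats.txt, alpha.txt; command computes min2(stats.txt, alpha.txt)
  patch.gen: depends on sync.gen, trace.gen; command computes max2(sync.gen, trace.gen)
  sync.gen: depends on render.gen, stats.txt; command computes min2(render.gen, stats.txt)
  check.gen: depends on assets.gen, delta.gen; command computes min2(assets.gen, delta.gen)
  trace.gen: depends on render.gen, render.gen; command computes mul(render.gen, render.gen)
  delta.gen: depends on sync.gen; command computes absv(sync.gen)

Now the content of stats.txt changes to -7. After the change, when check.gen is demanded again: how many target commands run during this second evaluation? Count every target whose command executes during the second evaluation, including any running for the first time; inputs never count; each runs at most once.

Initial pass — values computed on the first demand:
  render.gen = min2(1, 2) = 1
  sync.gen = min2(1, 1) = 1
  delta.gen = absv(1) = 1
  assets.gen = neg(1) = -1
  check.gen = min2(-1, 1) = -1

Second demand — change propagation:
  render.gen: re-runs because stats.txt 1->-7; new result -7.
  sync.gen: re-runs because render.gen 1->-7; stats.txt 1->-7; new result -7.
  delta.gen: re-runs because sync.gen 1->-7; new result 7.
  assets.gen: re-runs because delta.gen 1->7; new result -7.
  check.gen: re-runs because assets.gen -1->-7; delta.gen 1->7; new result -7.

Run set: assets.gen, check.gen, delta.gen, render.gen, sync.gen (5 run).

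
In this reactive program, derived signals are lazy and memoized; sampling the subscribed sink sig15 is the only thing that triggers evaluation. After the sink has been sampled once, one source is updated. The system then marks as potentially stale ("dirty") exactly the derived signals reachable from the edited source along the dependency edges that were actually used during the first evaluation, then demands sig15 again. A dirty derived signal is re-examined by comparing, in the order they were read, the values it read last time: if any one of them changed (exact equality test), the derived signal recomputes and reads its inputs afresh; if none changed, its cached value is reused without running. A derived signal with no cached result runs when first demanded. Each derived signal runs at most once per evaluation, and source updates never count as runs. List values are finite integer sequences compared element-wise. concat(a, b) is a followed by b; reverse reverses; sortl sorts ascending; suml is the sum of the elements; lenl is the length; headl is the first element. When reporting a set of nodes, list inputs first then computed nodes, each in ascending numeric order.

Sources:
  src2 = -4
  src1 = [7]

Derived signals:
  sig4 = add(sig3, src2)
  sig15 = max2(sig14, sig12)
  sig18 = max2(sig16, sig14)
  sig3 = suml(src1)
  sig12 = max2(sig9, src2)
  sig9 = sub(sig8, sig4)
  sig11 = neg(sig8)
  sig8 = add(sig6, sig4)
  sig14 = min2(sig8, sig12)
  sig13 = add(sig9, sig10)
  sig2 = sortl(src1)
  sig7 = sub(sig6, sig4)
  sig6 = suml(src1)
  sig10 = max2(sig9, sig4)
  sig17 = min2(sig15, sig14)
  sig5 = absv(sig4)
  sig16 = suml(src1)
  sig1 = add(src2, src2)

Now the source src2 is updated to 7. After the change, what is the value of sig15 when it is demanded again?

First demand of the output computes:
  sig3 = suml([7]) = 7
  sig4 = add(7, -4) = 3
  sig6 = suml([7]) = 7
  sig8 = add(7, 3) = 10
  sig9 = sub(10, 3) = 7
  sig12 = max2(7, -4) = 7
  sig14 = min2(10, 7) = 7
  sig15 = max2(7, 7) = 7

After the edit, cleaning proceeds:
  sig4: a read changed (src2 -4->7) — executes, giving 14.
  sig8: a read changed (sig4 3->14) — executes, giving 21.
  sig9: a read changed (sig8 10->21; sig4 3->14) — executes, giving 7 — identical to its old value.
  sig12: a read changed (src2 -4->7) — executes, giving 7 — identical to its old value.
  sig14: a read changed (sig8 10->21) — executes, giving 7 — identical to its old value.
  sig15: dirty, but its reads are unchanged (sig14 unchanged, sig12 unchanged); cached 7 stands.

Note where the cutoff bites: sig15 is checked, finds nothing changed, and keeps its cache.

Demanding sig15 again yields 7.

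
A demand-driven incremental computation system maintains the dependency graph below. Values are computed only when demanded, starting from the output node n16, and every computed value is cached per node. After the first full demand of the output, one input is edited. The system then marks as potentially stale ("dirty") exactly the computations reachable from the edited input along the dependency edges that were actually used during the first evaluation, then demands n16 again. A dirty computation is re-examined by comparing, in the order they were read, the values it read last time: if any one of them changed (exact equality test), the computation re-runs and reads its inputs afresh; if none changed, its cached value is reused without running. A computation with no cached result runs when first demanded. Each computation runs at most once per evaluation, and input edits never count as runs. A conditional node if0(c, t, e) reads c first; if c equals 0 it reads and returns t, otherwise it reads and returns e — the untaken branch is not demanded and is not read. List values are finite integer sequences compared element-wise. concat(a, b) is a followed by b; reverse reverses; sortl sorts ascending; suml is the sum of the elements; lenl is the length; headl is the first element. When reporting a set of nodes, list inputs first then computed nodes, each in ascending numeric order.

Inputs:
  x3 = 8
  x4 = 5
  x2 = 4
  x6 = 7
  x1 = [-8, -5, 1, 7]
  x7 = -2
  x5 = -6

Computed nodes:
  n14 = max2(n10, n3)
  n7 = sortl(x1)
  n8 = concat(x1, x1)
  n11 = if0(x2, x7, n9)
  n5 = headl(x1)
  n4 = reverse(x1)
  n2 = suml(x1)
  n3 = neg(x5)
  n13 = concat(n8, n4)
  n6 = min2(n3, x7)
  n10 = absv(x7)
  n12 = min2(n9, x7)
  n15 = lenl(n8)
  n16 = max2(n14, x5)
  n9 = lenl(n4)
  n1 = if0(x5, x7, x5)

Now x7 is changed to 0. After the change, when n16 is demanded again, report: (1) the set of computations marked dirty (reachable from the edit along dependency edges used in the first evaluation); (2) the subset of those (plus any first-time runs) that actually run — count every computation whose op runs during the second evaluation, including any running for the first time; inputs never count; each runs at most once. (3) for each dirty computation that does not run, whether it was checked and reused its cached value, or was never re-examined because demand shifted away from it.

Marked dirty: n10, n14, n16.
Computations that run: n10, n14 — 2 in total.
Checked but reused from cache: n16.
Key observation: the change is absorbed at n14 — it re-runs but produces the same value, and the output's value is unchanged.

First evaluation (everything demanded from the output):
  n3 = neg(-6) = 6
  n10 = absv(-2) = 2
  n14 = max2(2, 6) = 6
  n16 = max2(6, -6) = 6

Propagation after the edit:
  n10: runs — x7 -2->0; result 0.
  n14: runs — n10 2->0; result 6 (same value as before).
  n16: checked — values it read are unchanged (n14 unchanged, x5 unchanged); reused cached 6 without running.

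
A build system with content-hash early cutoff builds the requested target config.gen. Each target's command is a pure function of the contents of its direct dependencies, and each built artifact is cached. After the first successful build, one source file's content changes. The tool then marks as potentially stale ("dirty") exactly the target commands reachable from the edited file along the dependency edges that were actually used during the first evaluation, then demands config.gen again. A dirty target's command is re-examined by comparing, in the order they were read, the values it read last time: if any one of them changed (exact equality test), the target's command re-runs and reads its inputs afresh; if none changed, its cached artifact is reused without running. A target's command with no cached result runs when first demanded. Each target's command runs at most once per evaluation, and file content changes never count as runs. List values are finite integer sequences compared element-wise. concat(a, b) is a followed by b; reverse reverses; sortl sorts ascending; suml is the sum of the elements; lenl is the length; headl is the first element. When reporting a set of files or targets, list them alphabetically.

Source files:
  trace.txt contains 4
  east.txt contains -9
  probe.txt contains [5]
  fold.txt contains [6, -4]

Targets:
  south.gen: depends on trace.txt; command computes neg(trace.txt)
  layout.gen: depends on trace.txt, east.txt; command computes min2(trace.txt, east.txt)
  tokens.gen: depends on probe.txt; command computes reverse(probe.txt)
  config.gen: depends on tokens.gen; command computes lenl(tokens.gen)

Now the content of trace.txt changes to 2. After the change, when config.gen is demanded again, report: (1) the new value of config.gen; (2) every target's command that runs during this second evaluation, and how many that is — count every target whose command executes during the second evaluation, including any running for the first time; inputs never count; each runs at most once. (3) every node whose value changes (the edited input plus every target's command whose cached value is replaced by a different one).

First evaluation (everything demanded from the output):
  tokens.gen = reverse([5]) = [5]
  config.gen = lenl([5]) = 1

Propagation after the edit:
  trace.txt feeds no computation that the output demands — nothing is marked dirty and nothing runs.

Key observation: trace.txt is never demanded by the output, so the edit triggers no recomputation at all.

New value of config.gen: 1.
Target commands that run: none — 0 in total.
Values that change: trace.txt.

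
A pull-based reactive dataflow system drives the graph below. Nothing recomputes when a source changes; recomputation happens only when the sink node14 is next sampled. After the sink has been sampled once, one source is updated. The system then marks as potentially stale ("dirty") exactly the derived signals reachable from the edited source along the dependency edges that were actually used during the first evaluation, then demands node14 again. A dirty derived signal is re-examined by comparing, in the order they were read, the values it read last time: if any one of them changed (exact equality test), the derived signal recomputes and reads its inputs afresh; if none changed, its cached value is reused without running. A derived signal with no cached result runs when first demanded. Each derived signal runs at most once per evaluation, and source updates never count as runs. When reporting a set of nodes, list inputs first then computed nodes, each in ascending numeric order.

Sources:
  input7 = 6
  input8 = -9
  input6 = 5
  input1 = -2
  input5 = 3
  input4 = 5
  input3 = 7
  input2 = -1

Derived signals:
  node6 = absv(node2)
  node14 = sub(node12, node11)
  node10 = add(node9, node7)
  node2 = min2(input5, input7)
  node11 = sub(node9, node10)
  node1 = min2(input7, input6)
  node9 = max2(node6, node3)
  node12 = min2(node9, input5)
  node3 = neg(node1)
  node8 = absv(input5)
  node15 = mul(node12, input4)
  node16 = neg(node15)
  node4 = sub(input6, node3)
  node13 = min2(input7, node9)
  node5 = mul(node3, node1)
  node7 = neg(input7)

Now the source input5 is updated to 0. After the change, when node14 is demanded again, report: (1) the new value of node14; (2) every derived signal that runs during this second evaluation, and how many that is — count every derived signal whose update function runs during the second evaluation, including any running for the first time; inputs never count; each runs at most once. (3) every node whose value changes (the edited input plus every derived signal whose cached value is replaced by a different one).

New value of node14: -6.
Derived signals that run: node2, node6, node9, node10, node11, node12, node14 — 7 in total.
Values that change: input5, node2, node6, node9, node10, node12, node14.

First evaluation (everything demanded from the output):
  node1 = min2(6, 5) = 5
  node2 = min2(3, 6) = 3
  node3 = neg(5) = -5
  node6 = absv(3) = 3
  node7 = neg(6) = -6
  node9 = max2(3, -5) = 3
  node10 = add(3, -6) = -3
  node11 = sub(3, -3) = 6
  node12 = min2(3, 3) = 3
  node14 = sub(3, 6) = -3

Propagation after the edit:
  node2: runs — input5 3->0; result 0.
  node6: runs — node2 3->0; result 0.
  node9: runs — node6 3->0; result 0.
  node10: runs — node9 3->0; result -6.
  node11: runs — node9 3->0; node10 -3->-6; result 6 (same value as before).
  node12: runs — node9 3->0; input5 3->0; result 0.
  node14: runs — node12 3->0; result -6.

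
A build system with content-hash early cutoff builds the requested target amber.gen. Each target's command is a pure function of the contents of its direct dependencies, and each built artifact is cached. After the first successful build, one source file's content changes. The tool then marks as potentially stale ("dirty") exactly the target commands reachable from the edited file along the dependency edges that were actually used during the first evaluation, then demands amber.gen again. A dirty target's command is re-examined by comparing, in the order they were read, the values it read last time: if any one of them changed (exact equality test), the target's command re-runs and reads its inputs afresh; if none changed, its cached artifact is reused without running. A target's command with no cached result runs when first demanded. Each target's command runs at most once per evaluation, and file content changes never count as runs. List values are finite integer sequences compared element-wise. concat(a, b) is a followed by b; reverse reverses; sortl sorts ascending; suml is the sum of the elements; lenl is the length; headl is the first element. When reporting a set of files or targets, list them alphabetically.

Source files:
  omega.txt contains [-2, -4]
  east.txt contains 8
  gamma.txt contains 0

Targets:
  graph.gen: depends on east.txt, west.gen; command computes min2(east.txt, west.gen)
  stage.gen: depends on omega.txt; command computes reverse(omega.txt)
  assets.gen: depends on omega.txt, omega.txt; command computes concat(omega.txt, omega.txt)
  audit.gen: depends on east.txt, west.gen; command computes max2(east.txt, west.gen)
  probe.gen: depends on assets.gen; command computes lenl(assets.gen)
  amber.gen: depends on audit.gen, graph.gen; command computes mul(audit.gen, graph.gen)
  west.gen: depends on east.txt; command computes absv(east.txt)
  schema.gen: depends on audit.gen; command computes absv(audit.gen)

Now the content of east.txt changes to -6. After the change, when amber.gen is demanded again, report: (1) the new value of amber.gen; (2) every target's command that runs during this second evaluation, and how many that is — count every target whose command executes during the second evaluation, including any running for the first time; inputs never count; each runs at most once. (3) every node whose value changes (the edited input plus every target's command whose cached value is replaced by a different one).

New value of amber.gen: -36.
Target commands that run: amber.gen, audit.gen, graph.gen, west.gen — 4 in total.
Values that change: amber.gen, audit.gen, east.txt, graph.gen, west.gen.

First evaluation (everything demanded from the output):
  west.gen = absv(8) = 8
  audit.gen = max2(8, 8) = 8
  graph.gen = min2(8, 8) = 8
  amber.gen = mul(8, 8) = 64

Propagation after the edit:
  west.gen: runs — east.txt 8->-6; result 6.
  audit.gen: runs — east.txt 8->-6; west.gen 8->6; result 6.
  graph.gen: runs — east.txt 8->-6; west.gen 8->6; result -6.
  amber.gen: runs — audit.gen 8->6; graph.gen 8->-6; result -36.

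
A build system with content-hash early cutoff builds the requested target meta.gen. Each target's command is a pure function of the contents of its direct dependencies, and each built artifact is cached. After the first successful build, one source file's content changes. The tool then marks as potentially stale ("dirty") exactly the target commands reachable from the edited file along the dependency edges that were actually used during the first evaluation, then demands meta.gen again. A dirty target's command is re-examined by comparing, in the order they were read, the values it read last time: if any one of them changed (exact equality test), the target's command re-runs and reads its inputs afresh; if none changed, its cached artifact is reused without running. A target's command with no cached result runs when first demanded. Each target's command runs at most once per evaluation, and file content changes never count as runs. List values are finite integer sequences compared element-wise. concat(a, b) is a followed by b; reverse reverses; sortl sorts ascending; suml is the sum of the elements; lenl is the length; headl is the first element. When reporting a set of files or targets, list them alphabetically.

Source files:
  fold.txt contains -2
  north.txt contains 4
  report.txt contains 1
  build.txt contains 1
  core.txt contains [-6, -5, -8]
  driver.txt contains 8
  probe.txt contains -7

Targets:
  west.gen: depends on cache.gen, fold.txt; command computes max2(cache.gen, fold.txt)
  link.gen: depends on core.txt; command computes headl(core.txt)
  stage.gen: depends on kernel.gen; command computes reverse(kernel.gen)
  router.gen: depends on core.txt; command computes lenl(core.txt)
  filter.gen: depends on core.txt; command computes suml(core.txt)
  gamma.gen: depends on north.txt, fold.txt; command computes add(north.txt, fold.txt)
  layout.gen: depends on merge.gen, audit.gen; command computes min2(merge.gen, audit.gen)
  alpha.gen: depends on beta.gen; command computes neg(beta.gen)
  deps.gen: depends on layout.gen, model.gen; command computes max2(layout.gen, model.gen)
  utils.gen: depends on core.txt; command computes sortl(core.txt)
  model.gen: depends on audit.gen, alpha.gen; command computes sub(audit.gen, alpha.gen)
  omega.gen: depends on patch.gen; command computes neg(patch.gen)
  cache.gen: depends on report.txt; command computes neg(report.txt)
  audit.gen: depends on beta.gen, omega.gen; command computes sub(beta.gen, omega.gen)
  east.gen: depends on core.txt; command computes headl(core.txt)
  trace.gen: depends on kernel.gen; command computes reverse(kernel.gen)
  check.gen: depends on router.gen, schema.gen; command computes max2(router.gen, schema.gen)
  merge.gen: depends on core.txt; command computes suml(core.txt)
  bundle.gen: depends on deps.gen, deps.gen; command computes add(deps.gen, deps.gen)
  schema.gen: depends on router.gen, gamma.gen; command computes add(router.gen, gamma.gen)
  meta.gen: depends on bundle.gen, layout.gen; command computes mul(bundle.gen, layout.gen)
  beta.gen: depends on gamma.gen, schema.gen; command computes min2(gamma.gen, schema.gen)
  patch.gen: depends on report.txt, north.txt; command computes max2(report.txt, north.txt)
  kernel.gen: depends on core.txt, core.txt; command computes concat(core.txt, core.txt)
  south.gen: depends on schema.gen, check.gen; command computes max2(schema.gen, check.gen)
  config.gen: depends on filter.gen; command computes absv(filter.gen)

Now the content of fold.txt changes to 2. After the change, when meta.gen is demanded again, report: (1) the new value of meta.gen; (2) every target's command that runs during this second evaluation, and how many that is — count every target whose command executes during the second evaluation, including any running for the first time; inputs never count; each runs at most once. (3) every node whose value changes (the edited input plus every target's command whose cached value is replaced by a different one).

First evaluation (everything demanded from the output):
  gamma.gen = add(4, -2) = 2
  merge.gen = suml([-6, -5, -8]) = -19
  patch.gen = max2(1, 4) = 4
  omega.gen = neg(4) = -4
  router.gen = lenl([-6, -5, -8]) = 3
  schema.gen = add(3, 2) = 5
  beta.gen = min2(2, 5) = 2
  alpha.gen = neg(2) = -2
  audit.gen = sub(2, -4) = 6
  layout.gen = min2(-19, 6) = -19
  model.gen = sub(6, -2) = 8
  deps.gen = max2(-19, 8) = 8
  bundle.gen = add(8, 8) = 16
  meta.gen = mul(16, -19) = -304

Propagation after the edit:
  gamma.gen: runs — fold.txt -2->2; result 6.
  schema.gen: runs — gamma.gen 2->6; result 9.
  beta.gen: runs — gamma.gen 2->6; schema.gen 5->9; result 6.
  alpha.gen: runs — beta.gen 2->6; result -6.
  audit.gen: runs — beta.gen 2->6; result 10.
  layout.gen: runs — audit.gen 6->10; result -19 (same value as before).
  model.gen: runs — audit.gen 6->10; alpha.gen -2->-6; result 16.
  deps.gen: runs — model.gen 8->16; result 16.
  bundle.gen: runs — deps.gen 8->16; deps.gen 8->16; result 32.
  meta.gen: runs — bundle.gen 16->32; result -608.

New value of meta.gen: -608.
Target commands that run: alpha.gen, audit.gen, beta.gen, bundle.gen, deps.gen, gamma.gen, layout.gen, meta.gen, model.gen, schema.gen — 10 in total.
Values that change: alpha.gen, audit.gen, beta.gen, bundle.gen, deps.gen, fold.txt, gamma.gen, meta.gen, model.gen, schema.gen.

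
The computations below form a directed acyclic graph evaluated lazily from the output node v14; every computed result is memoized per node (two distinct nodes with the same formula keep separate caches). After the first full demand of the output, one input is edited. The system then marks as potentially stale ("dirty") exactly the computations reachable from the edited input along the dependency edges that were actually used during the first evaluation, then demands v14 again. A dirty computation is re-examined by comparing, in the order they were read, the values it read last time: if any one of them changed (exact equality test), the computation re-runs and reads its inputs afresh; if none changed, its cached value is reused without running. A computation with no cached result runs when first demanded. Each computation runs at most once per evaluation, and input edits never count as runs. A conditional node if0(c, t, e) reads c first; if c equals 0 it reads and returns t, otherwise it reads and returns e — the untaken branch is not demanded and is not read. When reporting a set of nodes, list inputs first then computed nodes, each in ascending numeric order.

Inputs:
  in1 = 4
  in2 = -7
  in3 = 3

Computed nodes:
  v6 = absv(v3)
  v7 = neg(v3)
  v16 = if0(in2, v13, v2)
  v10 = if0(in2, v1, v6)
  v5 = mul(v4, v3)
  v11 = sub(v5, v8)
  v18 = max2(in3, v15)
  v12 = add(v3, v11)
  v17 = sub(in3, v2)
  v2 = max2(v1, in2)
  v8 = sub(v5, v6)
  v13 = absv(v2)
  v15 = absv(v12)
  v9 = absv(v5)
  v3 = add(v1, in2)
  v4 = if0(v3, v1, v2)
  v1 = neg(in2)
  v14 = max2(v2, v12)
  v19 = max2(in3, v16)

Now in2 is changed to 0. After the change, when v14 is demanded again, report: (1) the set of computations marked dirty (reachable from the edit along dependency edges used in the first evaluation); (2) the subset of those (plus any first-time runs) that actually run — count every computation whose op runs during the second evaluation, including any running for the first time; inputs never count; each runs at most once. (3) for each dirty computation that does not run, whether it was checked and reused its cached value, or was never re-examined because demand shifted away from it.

The edit dirties: v1, v2, v3, v4, v5, v6, v8, v11, v12, v14.
6 computations run: v1, v2, v3, v4, v5, v14.
Cache hits after checking: v6, v8, v11, v12.
Note where the cutoff bites: v6 is checked, finds nothing changed, and keeps its cache.

First demand of the output computes:
  v1 = neg(-7) = 7
  v2 = max2(7, -7) = 7
  v3 = add(7, -7) = 0
  v4 = if0(v3=0 -> then branch v1) = 7
  v5 = mul(7, 0) = 0
  v6 = absv(0) = 0
  v8 = sub(0, 0) = 0
  v11 = sub(0, 0) = 0
  v12 = add(0, 0) = 0
  v14 = max2(7, 0) = 7

After the edit, cleaning proceeds:
  v1: a read changed (in2 -7->0) — executes, giving 0.
  v2: a read changed (v1 7->0; in2 -7->0) — executes, giving 0.
  v3: a read changed (v1 7->0; in2 -7->0) — executes, giving 0 — identical to its old value.
  v4: a read changed (v1 7->0) — executes, giving 0.
  v5: a read changed (v4 7->0) — executes, giving 0 — identical to its old value.
  v6: dirty, but its reads are unchanged (v3 unchanged); cached 0 stands.
  v8: dirty, but its reads are unchanged (v5 unchanged, v6 unchanged); cached 0 stands.
  v11: dirty, but its reads are unchanged (v5 unchanged, v8 unchanged); cached 0 stands.
  v12: dirty, but its reads are unchanged (v3 unchanged, v11 unchanged); cached 0 stands.
  v14: a read changed (v2 7->0) — executes, giving 0.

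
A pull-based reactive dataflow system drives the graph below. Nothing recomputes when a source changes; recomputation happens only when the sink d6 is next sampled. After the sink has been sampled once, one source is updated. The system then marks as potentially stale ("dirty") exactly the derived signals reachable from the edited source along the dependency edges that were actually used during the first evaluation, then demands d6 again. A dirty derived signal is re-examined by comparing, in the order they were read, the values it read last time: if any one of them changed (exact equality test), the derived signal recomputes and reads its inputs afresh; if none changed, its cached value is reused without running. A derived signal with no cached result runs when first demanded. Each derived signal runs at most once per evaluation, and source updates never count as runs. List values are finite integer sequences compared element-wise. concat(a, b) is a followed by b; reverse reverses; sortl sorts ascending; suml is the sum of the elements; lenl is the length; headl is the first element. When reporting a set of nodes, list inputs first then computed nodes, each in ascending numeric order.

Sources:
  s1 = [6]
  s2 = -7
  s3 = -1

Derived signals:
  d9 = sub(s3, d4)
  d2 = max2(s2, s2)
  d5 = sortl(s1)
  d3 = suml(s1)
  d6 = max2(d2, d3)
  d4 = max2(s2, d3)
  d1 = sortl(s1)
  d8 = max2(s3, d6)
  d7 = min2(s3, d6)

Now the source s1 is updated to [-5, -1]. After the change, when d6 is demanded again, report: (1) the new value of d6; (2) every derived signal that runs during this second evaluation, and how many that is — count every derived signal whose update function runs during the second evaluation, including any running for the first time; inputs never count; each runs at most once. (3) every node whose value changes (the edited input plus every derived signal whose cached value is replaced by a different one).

First evaluation (everything demanded from the output):
  d2 = max2(-7, -7) = -7
  d3 = suml([6]) = 6
  d6 = max2(-7, 6) = 6

Propagation after the edit:
  d3: runs — s1 [6]->[-5, -1]; result -6.
  d6: runs — d3 6->-6; result -6.

New value of d6: -6.
Derived signals that run: d3, d6 — 2 in total.
Values that change: s1, d3, d6.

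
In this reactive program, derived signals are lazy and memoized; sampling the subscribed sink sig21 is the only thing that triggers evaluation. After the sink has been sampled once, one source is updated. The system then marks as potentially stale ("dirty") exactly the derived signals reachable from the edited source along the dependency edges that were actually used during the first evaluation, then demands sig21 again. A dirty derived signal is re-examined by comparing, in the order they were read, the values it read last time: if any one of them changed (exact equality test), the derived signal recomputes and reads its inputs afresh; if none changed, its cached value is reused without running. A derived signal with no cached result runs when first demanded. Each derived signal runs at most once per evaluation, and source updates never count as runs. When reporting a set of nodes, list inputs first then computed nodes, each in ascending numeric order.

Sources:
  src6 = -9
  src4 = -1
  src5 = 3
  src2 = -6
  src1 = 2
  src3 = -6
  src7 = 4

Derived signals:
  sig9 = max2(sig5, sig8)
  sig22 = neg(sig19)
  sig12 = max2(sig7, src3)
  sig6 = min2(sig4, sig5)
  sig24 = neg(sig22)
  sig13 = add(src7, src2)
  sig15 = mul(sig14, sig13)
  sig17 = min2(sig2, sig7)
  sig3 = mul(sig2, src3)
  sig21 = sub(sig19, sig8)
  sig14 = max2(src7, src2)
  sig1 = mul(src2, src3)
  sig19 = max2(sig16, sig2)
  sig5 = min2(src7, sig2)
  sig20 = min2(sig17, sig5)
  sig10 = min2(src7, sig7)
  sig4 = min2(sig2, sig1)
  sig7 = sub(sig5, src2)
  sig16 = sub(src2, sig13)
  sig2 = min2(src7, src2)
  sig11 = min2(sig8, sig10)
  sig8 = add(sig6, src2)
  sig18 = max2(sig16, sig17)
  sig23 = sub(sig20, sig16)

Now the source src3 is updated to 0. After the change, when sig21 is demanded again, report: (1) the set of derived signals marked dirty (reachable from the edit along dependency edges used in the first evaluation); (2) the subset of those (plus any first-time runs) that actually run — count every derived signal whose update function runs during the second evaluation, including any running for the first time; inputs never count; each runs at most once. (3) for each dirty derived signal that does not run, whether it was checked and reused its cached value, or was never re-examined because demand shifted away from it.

The edit dirties: sig1, sig4, sig6, sig8, sig21.
2 derived signals run: sig1, sig4.
Cache hits after checking: sig6, sig8, sig21.
Note the absorption at sig4: it re-runs yet its value is the same, leaving the output's value untouched.

First demand of the output computes:
  sig1 = mul(-6, -6) = 36
  sig2 = min2(4, -6) = -6
  sig4 = min2(-6, 36) = -6
  sig5 = min2(4, -6) = -6
  sig6 = min2(-6, -6) = -6
  sig8 = add(-6, -6) = -12
  sig13 = add(4, -6) = -2
  sig16 = sub(-6, -2) = -4
  sig19 = max2(-4, -6) = -4
  sig21 = sub(-4, -12) = 8

After the edit, cleaning proceeds:
  sig1: a read changed (src3 -6->0) — executes, giving 0.
  sig4: a read changed (sig1 36->0) — executes, giving -6 — identical to its old value.
  sig6: dirty, but its reads are unchanged (sig4 unchanged, sig5 unchanged); cached -6 stands.
  sig8: dirty, but its reads are unchanged (sig6 unchanged, src2 unchanged); cached -12 stands.
  sig21: dirty, but its reads are unchanged (sig19 unchanged, sig8 unchanged); cached 8 stands.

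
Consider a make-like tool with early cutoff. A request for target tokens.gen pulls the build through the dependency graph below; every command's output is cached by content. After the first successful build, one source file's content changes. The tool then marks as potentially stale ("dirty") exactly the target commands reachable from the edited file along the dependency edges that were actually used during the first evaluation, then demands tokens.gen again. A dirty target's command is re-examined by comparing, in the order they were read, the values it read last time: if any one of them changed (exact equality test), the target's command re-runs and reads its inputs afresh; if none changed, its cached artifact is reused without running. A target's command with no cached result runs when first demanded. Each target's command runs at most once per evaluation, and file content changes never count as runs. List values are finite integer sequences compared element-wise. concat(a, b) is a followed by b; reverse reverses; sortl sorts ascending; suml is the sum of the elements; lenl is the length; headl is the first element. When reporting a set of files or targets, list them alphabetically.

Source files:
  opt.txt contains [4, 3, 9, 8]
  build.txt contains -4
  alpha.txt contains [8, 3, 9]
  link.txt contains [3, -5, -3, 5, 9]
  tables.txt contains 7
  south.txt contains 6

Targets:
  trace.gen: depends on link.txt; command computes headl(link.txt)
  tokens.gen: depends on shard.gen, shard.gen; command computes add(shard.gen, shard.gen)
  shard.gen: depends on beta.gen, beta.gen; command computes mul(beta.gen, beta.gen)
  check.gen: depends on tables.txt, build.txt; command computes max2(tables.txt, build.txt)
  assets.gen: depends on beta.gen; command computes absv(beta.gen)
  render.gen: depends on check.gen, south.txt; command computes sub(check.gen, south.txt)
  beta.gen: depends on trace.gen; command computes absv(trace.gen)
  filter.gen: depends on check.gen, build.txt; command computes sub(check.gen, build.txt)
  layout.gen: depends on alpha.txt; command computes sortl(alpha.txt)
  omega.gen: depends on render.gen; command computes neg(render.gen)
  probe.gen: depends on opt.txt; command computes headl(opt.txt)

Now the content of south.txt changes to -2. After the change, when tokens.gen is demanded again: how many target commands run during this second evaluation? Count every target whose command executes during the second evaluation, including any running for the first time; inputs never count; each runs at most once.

0 target commands run: none.
Note the shortcut — south.txt feeds only undemanded nodes, so no recomputation happens.

First demand of the output computes:
  trace.gen = headl([3, -5, -3, 5, 9]) = 3
  beta.gen = absv(3) = 3
  shard.gen = mul(3, 3) = 9
  tokens.gen = add(9, 9) = 18

After the edit, cleaning proceeds:
  south.txt only reaches undemanded nodes; the second demand re-runs nothing.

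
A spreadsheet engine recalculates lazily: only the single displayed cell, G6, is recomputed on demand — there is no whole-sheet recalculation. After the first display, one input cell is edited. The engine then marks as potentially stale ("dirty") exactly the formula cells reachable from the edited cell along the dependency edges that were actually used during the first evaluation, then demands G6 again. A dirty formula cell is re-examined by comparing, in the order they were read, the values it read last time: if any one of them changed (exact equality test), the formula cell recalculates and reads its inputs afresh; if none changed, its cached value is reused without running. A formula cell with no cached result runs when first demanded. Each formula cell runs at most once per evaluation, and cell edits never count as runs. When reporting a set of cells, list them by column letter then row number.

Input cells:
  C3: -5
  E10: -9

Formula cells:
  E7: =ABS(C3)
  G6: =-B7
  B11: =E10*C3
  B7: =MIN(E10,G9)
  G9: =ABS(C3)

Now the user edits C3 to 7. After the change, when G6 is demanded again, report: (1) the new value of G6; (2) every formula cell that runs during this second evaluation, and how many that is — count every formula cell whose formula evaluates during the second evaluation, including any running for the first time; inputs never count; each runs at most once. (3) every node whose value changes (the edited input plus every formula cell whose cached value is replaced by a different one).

New value of G6: 9.
Formula cells that run: B7, G9 — 2 in total.
Values that change: C3, G9.
Key observation: the change is absorbed at B7 — it re-runs but produces the same value, and the output's value is unchanged.

First evaluation (everything demanded from the output):
  G9 = ABS(-5) = 5
  B7 = MIN(-9, 5) = -9
  G6 = -(-9) = 9

Propagation after the edit:
  G9: runs — C3 -5->7; result 7.
  B7: runs — G9 5->7; result -9 (same value as before).
  G6: checked — values it read are unchanged (B7 unchanged); reused cached 9 without running.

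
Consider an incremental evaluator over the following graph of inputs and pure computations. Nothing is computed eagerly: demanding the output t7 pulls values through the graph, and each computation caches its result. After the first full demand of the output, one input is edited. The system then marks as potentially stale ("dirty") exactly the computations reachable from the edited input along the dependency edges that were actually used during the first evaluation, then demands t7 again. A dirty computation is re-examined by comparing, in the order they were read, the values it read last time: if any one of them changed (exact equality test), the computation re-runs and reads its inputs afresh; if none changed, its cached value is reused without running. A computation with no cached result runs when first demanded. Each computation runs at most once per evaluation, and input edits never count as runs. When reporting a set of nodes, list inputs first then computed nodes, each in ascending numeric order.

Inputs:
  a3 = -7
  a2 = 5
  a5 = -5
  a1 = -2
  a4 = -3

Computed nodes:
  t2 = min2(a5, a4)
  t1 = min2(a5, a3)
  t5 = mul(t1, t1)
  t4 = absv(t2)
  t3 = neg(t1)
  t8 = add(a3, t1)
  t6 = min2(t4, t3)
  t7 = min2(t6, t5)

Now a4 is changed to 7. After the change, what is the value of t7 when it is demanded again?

t7 now evaluates to 5.
The important point: t2 recomputes to an identical value, and the output ends up unchanged.

Initial pass — values computed on the first demand:
  t1 = min2(-5, -7) = -7
  t2 = min2(-5, -3) = -5
  t3 = neg(-7) = 7
  t4 = absv(-5) = 5
  t5 = mul(-7, -7) = 49
  t6 = min2(5, 7) = 5
  t7 = min2(5, 49) = 5

Second demand — change propagation:
  t2: re-runs because a4 -3->7; new result -5 (unchanged).
  t4: re-examined; everything it read last time is the same (t2 unchanged) — cache 5 kept, no run.
  t6: re-examined; everything it read last time is the same (t4 unchanged, t3 unchanged) — cache 5 kept, no run.
  t7: re-examined; everything it read last time is the same (t6 unchanged, t5 unchanged) — cache 5 kept, no run.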